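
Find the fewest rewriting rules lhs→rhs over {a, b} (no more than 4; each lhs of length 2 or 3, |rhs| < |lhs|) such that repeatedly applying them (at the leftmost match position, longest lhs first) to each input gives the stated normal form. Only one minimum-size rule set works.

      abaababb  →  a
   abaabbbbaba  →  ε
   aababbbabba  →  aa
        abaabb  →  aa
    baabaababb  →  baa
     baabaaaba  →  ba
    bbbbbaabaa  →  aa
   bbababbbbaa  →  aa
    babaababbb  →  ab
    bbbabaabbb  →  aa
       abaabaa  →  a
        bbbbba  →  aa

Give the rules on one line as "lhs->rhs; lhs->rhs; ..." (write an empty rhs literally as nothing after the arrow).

  | abaababb => ababb => bb => a
  | abaabbbbaba => abbbbaba => aababa => aba => ε
  | aababbbabba => abbbabba => aaabba => aabba => aaaa => aaa => aa
  | abaabb => abb => aa

aaa->aa; aba->; bb->a; bbb->a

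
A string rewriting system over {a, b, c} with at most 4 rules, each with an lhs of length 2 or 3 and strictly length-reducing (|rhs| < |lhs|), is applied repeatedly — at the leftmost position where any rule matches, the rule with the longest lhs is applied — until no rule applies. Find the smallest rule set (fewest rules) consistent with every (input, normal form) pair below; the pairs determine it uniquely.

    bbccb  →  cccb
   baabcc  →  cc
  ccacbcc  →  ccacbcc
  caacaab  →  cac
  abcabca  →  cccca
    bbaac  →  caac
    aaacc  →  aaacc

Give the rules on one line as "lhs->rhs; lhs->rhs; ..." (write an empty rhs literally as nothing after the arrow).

  | bbccb => cccb
  | baabcc => baccc => cc
  | ccacbcc
  | caacaab => caab => cac

ab->c; aca->; bac->; bb->c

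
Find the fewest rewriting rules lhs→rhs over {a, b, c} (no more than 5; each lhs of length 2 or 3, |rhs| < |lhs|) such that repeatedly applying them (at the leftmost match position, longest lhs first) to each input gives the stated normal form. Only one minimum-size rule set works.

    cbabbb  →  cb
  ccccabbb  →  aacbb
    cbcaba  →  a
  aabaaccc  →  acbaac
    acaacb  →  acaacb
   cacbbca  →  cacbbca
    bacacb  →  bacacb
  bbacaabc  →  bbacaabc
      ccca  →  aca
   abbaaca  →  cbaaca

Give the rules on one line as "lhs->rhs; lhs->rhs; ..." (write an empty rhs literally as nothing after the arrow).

  | cbabbb => ccbb => abb => cb
  | ccccabbb => accabbb => aaabbb => aacbb
  | cbcaba => cbccb => cbab => cc => a
  | aabaaccc => acbaccc => acbaac

aba->cb; abb->cb; bab->c; cc->a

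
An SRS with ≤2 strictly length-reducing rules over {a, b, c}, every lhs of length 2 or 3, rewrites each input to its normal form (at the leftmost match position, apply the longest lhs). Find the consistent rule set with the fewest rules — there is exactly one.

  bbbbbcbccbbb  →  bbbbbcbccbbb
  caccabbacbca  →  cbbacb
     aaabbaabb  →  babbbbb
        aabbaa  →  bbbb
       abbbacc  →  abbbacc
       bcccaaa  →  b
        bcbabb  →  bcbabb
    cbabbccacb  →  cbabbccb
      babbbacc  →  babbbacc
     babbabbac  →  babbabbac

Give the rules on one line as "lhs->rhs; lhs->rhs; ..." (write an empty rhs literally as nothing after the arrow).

  | bbbbbcbccbbb
  | caccabbacbca => ccabbacbca => cbbacbca => cbbacb
  | aaabbaabb => babbaabb => babbbbb
  | aabbaa => bbbaa => bbbb

aa->b; ca->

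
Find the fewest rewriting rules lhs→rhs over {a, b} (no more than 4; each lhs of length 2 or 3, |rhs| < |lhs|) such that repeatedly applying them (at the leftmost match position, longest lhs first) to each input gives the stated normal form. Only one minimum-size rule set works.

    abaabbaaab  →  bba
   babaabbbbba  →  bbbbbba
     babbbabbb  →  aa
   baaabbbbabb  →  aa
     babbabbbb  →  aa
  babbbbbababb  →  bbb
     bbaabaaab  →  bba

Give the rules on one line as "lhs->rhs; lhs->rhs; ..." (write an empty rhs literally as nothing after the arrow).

aaa->b; ab->a; baa->b; bab->a

  | abaabbaaab => aaabbaaab => bbbaaab => bbbab => bba
  | babaabbbbba => aaabbbbba => bbbbbba
  | babbbabbb => abbabbb => ababbb => aabbb => aabb => aab => aa
  | baaabbbbabb => babbbbabb => abbbabb => abbabb => ababb => aabb => aab => aa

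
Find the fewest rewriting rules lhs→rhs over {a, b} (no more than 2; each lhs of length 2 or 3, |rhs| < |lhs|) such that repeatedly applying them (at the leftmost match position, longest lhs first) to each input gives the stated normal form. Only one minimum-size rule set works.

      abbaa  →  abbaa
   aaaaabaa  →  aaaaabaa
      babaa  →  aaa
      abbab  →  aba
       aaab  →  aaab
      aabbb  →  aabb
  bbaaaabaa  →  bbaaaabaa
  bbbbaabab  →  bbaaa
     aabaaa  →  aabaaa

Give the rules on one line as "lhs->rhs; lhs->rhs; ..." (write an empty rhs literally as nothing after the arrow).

bab->a; bbb->bb

  | abbaa
  | aaaaabaa
  | babaa => aaa
  | abbab => aba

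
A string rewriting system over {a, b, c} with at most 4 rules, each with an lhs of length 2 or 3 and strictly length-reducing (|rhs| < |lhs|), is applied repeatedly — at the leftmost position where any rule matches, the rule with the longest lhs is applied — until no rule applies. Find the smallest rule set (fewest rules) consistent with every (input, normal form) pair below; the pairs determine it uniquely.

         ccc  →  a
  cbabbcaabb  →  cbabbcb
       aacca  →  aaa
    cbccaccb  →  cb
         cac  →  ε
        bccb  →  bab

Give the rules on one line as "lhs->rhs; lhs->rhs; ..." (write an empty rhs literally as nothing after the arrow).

  | ccc => ac => a
  | cbabbcaabb => cbabbcb
  | aacca => aaca => aaa
  | cbccaccb => cbaaccb => cbaacb => cbaab => cb

aab->; ac->a; cac->; cc->a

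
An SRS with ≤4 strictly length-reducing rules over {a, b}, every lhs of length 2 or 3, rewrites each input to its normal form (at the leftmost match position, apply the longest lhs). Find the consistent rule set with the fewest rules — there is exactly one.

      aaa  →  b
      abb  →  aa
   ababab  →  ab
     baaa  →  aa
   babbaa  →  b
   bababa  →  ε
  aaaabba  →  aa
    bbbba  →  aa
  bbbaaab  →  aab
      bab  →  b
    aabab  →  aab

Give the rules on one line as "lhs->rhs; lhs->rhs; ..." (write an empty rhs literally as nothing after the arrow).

aaa->b; ba->; bb->a; bbb->b

  | aaa => b
  | abb => aa
  | ababab => abab => ab
  | baaa => aa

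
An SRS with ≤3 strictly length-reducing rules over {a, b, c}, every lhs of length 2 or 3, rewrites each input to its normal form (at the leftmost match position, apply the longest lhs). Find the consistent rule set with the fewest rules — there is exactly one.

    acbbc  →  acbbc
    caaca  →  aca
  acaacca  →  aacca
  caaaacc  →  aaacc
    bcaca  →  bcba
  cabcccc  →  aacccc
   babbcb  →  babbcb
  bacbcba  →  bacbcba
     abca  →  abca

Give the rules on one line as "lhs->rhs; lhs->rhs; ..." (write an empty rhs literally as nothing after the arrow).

caa->a; cab->aa; cac->cb

  | acbbc
  | caaca => aca
  | acaacca => aacca
  | caaaacc => aaacc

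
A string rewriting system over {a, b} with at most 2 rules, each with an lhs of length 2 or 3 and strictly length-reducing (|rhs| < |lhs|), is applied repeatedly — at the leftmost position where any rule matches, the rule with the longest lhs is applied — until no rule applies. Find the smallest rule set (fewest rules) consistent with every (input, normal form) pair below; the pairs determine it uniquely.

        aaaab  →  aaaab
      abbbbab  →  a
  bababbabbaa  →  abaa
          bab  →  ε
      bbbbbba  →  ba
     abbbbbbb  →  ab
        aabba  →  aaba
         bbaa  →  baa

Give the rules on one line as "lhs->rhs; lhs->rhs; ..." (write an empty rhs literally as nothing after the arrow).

  | aaaab
  | abbbbab => abbbab => abbab => abab => a
  | bababbabbaa => abbabbaa => ababbaa => abaa
  | bab => ε

bab->; bb->b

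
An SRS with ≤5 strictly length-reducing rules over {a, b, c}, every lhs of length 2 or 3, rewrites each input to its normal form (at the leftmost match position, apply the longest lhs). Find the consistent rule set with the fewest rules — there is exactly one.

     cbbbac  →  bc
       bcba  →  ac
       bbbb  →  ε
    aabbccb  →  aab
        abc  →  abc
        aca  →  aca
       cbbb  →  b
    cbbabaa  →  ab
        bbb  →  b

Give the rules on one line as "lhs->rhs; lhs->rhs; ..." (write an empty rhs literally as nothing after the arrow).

ba->b; bb->; bba->ac; cb->b

  | cbbbac => bbbac => bac => bc
  | bcba => bba => ac
  | bbbb => bb => ε
  | aabbccb => aaccb => aacb => aab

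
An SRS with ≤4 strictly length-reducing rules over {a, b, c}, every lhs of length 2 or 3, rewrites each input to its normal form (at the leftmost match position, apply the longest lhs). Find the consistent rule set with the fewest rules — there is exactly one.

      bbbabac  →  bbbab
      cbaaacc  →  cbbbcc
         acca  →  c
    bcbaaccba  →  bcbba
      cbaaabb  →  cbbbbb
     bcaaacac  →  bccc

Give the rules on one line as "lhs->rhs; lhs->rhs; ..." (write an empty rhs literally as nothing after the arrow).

  | bbbabac => bbbab
  | cbaaacc => cbbbcc
  | acca => ca => c
  | bcbaaccba => bcbacba => bcbba

aaa->bb; ac->; ca->c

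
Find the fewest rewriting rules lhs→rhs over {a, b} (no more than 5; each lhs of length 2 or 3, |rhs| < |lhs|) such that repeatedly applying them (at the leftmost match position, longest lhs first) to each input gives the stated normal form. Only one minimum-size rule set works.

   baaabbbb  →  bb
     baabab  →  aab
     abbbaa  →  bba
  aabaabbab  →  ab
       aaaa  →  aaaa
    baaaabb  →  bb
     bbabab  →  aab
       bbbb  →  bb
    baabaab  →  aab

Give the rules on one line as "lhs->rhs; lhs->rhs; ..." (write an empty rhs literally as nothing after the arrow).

abb->bb; baa->ba; bab->ab; bbb->bb

  | baaabbbb => baabbbb => babbbb => abbbb => bbbb => bbb => bb
  | baabab => babab => abab => aab
  | abbbaa => bbbaa => bbaa => bba
  | aabaabbab => aababbab => aaabbab => aabbab => abbab => bbab => bab => ab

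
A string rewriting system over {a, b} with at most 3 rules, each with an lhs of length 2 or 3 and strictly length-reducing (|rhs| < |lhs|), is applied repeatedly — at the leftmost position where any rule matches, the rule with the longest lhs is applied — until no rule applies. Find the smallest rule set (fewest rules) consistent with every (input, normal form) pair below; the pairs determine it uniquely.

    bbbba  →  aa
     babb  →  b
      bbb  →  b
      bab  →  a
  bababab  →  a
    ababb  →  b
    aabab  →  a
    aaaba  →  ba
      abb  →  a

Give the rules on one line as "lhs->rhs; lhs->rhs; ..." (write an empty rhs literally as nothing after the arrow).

ab->b; bb->a

  | bbbba => abba => bba => aa
  | babb => bbb => ab => b
  | bbb => ab => b
  | bab => bb => a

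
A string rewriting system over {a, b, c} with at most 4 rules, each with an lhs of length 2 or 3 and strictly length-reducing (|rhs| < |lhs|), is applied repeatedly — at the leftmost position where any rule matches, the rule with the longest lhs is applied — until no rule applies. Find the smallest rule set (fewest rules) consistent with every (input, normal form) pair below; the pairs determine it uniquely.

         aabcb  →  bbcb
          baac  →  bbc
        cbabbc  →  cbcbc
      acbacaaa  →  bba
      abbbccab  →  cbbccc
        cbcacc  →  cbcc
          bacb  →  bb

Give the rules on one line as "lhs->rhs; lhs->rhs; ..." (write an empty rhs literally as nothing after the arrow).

aa->b; ab->c; ac->

  | aabcb => bbcb
  | baac => bbc
  | cbabbc => cbcbc
  | acbacaaa => bacaaa => baaa => bba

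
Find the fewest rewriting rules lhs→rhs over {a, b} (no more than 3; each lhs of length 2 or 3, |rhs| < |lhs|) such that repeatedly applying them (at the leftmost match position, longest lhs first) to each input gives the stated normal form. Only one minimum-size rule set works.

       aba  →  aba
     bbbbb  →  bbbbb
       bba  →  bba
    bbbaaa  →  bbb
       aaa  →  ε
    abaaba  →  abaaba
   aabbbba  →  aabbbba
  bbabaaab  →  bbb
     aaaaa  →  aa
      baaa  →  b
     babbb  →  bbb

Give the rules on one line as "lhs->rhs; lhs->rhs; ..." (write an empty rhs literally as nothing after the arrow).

  | aba
  | bbbbb
  | bba
  | bbbaaa => bbb

aaa->; bab->b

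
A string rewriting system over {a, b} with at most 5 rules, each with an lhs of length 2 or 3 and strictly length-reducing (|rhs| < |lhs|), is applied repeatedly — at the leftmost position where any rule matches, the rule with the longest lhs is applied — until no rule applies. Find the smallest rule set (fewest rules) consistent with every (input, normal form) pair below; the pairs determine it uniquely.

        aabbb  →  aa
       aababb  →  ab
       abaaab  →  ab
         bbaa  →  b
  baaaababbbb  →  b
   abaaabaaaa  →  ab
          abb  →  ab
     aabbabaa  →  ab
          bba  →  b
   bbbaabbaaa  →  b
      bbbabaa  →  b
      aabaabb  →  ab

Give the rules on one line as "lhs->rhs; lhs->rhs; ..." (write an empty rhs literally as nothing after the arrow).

  | aabbb => aabb => aab => aa
  | aababb => aaabb => abbb => abb => ab
  | abaaab => abaab => abab => abb => ab
  | bbaa => baa => ba => b

aaa->ab; aab->aa; ba->b; bb->b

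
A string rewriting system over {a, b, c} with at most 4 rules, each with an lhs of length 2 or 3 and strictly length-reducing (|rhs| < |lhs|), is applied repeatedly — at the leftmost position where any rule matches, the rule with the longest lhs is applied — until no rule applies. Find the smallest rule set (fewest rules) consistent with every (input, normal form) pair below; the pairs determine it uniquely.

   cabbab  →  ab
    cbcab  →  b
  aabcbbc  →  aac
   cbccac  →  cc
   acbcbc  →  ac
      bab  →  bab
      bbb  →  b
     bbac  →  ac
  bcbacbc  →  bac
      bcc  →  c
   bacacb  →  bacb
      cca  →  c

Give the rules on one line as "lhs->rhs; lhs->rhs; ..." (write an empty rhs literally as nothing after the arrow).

  | cabbab => bbab => ab
  | cbcab => cab => b
  | aabcbbc => aabbc => aac
  | cbccac => ccac => cc

bb->; bc->; ca->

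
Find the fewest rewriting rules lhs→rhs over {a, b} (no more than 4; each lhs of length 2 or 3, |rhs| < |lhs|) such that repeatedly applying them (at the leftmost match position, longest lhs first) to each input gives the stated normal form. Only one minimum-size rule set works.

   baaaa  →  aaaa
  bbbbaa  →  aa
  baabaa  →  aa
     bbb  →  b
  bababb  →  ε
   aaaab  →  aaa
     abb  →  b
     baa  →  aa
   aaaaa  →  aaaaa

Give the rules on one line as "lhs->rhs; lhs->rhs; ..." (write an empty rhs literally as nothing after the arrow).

  | baaaa => aaaa
  | bbbbaa => bbaa => aa
  | baabaa => aabaa => aa
  | bbb => b

ab->; aba->; ba->a; bb->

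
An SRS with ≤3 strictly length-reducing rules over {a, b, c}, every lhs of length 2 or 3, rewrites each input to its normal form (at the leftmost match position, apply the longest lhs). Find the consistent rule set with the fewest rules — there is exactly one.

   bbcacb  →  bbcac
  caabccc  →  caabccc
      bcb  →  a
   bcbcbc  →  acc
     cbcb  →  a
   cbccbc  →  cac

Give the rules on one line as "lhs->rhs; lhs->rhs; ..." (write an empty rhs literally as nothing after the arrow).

bcb->a; cb->c; ccb->a

  | bbcacb => bbcac
  | caabccc
  | bcb => a
  | bcbcbc => acbc => acc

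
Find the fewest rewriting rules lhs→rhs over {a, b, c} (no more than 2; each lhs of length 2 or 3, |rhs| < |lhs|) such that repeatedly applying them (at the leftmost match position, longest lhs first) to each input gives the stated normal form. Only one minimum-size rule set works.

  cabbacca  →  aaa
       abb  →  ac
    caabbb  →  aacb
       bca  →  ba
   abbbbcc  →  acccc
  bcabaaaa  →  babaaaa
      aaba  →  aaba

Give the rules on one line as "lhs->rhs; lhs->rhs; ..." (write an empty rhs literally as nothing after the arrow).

  | cabbacca => abbacca => acacca => aacca => aaca => aaa
  | abb => ac
  | caabbb => aabbb => aacb
  | bca => ba

bb->c; ca->a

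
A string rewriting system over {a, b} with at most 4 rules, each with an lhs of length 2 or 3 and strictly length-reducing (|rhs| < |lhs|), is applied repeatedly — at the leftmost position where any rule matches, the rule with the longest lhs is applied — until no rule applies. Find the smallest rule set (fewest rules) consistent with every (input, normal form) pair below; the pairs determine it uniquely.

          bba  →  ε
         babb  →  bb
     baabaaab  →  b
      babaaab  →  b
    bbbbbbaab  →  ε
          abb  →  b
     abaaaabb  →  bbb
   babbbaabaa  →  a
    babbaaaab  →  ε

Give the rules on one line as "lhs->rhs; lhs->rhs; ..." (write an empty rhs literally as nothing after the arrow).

aa->; ab->; aba->ba; bba->aa

  | bba => aa => ε
  | babb => bb
  | baabaaab => bbaaab => aaaab => aab => b
  | babaaab => bbaaab => aaaab => aab => b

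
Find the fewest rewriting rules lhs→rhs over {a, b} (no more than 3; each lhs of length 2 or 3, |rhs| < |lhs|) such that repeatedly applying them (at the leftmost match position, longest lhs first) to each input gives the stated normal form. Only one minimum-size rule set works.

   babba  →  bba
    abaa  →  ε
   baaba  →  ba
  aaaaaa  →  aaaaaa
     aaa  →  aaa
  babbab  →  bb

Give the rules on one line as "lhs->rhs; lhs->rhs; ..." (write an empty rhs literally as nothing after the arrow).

  | babba => bba
  | abaa => aba => ab => ε
  | baaba => baab => ba
  | aaaaaa

ab->; aba->ab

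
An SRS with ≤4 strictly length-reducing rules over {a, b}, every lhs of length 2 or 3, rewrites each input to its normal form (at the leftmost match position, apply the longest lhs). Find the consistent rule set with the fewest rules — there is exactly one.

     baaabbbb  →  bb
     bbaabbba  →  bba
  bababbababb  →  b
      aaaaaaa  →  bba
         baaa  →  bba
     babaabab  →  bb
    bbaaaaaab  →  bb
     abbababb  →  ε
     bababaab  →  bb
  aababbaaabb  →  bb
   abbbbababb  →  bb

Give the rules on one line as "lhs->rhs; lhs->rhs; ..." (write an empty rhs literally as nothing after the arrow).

aa->b; ab->; abb->; bbb->bb

  | baaabbbb => bbabbbb => bbbb => bbb => bb
  | bbaabbba => bbbbbba => bbbbba => bbbba => bbba => bba
  | bababbababb => babbababb => bababb => babb => b
  | aaaaaaa => baaaaa => bbaaa => bbba => bba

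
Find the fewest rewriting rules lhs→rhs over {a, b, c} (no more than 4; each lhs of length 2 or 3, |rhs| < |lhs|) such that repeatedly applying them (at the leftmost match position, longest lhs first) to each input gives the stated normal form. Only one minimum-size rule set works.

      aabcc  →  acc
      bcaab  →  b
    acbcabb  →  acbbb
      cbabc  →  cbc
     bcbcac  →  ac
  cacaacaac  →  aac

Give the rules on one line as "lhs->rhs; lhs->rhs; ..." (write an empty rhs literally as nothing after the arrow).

  | aabcc => acc
  | bcaab => bab => b
  | acbcabb => acbbb
  | cbabc => cbc

ab->; bcb->a; ca->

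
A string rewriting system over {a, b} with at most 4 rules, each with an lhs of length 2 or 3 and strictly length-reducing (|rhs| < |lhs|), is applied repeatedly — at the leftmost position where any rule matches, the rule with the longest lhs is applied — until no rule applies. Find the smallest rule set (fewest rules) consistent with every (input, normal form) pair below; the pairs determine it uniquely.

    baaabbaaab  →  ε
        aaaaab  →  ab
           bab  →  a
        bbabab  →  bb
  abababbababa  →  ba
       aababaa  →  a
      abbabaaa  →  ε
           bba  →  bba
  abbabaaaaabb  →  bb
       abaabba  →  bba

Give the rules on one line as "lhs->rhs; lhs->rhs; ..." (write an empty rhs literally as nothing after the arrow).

aa->; abb->b; bab->a

  | baaabbaaab => babbaaab => abaaab => abab => aa => ε
  | aaaaab => aaab => ab
  | bab => a
  | bbabab => baab => bb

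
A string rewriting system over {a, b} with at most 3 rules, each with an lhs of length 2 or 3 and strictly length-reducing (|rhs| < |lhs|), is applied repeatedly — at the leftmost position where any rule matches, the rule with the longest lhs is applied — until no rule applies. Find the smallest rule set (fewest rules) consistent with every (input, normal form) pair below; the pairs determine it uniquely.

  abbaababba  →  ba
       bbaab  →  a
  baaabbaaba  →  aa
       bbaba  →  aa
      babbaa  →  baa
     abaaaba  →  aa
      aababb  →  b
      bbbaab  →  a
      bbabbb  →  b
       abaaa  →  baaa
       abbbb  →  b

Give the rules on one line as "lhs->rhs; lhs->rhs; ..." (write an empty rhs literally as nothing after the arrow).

  | abbaababba => bbaababba => baababba => bababba => aabba => abba => bba => ba
  | bbaab => baab => bab => a
  | baaabbaaba => baabbaaba => babbaaba => abaaba => baaba => baba => aa
  | bbaba => baba => aa

ab->b; bab->a; bb->b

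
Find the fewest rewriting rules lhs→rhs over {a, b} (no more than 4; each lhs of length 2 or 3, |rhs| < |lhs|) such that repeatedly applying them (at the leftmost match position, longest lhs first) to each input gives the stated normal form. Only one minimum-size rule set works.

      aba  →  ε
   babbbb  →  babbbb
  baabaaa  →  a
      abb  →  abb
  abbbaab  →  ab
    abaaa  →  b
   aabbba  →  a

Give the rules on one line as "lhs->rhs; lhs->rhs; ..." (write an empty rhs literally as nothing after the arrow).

aa->b; aba->; bba->a

  | aba => ε
  | babbbb
  | baabaaa => bbbaaa => baaa => bba => a
  | abb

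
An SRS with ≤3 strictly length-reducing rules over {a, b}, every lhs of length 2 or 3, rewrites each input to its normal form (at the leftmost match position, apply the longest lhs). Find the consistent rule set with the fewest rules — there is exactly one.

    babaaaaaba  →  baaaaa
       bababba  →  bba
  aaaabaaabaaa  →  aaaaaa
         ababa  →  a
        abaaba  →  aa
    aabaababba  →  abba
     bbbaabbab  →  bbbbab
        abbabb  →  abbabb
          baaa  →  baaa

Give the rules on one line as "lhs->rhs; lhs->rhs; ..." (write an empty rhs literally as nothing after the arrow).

aab->; aba->aa

  | babaaaaaba => baaaaaaba => baaaaa
  | bababba => baabba => bba
  | aaaabaaabaaa => aaaaabaaa => aaaaaa
  | ababa => aaba => a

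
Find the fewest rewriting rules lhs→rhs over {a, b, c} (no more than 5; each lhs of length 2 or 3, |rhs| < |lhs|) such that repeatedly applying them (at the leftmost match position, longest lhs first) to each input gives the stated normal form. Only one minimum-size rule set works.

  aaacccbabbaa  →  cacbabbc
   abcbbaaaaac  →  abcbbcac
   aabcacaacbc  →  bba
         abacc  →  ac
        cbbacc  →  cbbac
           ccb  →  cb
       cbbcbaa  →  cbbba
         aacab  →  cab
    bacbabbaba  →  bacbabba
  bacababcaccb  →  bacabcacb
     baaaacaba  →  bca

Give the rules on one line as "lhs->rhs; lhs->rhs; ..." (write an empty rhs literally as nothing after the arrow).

aa->c; aba->a; cbc->ba; cc->c

  | aaacccbabbaa => cacccbabbaa => caccbabbaa => cacbabbaa => cacbabbc
  | abcbbaaaaac => abcbbcaaac => abcbbccac => abcbbcac
  | aabcacaacbc => cbcacaacbc => baacaacbc => bccaacbc => bcaacbc => bcccbc => bccbc => bcbc => bba
  | abacc => acc => ac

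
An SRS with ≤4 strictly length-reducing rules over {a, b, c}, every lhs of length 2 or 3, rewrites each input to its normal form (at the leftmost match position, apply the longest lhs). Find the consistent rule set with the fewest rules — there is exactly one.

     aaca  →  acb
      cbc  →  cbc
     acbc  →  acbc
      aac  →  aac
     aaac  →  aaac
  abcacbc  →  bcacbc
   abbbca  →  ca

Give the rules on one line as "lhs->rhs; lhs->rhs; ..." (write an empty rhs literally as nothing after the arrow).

  | aaca => acb
  | cbc
  | acbc
  | aac

ab->b; aca->cb; bbb->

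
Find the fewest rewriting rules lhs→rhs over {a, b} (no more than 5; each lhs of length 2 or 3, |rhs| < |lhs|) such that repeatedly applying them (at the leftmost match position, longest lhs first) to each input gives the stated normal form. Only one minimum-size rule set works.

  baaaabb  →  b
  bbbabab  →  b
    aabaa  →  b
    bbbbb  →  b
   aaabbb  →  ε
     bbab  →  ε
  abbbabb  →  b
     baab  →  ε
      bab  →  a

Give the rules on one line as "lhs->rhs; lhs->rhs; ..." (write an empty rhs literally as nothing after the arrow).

  | baaaabb => baabb => bbb => b
  | bbbabab => babab => aab => b
  | aabaa => baa => b
  | bbbbb => bbb => b

aa->; ab->; bab->a; bb->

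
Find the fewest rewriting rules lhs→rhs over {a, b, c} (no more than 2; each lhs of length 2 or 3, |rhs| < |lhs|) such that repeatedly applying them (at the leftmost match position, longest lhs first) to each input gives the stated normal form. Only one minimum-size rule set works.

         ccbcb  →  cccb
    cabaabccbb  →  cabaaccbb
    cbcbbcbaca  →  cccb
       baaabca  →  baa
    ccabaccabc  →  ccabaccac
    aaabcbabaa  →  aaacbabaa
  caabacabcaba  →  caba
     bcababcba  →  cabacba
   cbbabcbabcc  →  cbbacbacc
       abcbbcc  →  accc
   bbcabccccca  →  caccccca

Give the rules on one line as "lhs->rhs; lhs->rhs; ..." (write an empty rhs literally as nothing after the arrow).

  | ccbcb => cccb
  | cabaabccbb => cabaaccbb
  | cbcbbcbaca => ccbbcbaca => ccbcbaca => cccbaca => cccb
  | baaabca => baaaca => baa

aca->; bc->c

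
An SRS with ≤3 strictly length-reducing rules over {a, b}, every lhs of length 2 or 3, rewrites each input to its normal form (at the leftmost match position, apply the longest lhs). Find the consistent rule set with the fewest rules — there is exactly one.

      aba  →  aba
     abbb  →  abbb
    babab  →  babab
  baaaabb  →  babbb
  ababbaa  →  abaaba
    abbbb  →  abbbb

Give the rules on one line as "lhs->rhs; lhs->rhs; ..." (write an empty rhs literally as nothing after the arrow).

  | aba
  | abbb
  | babab
  | baaaabb => bbbabb => babbb

aaa->bb; bba->ab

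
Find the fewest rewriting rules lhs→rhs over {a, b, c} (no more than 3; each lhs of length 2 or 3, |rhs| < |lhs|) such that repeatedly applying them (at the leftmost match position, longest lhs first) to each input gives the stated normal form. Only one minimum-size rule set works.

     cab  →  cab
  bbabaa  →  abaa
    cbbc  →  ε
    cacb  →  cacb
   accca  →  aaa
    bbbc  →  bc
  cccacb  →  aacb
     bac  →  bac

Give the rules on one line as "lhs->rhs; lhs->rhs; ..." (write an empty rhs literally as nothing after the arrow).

bb->; cc->; ccc->a

  | cab
  | bbabaa => abaa
  | cbbc => cc => ε
  | cacb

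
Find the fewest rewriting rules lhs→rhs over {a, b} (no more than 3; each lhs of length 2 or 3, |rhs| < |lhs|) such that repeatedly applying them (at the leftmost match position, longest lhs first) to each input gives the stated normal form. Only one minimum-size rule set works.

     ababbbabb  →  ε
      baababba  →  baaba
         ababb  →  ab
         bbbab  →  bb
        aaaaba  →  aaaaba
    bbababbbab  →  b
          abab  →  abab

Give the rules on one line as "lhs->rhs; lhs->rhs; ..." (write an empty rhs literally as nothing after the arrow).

abb->; bba->

  | ababbbabb => abbabb => abb => ε
  | baababba => baaba
  | ababb => ab
  | bbbab => bb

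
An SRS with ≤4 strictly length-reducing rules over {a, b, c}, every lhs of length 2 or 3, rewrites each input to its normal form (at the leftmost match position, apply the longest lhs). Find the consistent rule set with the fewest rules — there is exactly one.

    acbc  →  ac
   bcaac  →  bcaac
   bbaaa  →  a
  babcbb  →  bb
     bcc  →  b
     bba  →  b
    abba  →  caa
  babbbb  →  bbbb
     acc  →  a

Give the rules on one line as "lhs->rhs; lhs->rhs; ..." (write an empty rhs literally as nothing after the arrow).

  | acbc => ac
  | bcaac
  | bbaaa => baa => a
  | babcbb => bcbb => bb

abb->ca; ba->; cb->; cc->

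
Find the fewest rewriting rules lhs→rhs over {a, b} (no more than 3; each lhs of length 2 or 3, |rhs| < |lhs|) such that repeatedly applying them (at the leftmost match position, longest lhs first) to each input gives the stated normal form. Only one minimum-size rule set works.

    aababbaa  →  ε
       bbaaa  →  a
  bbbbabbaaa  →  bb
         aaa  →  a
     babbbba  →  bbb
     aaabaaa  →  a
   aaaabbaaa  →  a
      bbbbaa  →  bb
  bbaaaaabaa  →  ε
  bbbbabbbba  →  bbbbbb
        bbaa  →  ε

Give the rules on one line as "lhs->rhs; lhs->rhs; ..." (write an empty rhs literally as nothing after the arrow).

aa->; ba->

  | aababbaa => babbaa => bbaa => ba => ε
  | bbaaa => baa => a
  | bbbbabbaaa => bbbbbaaa => bbbbaa => bbba => bb
  | aaa => a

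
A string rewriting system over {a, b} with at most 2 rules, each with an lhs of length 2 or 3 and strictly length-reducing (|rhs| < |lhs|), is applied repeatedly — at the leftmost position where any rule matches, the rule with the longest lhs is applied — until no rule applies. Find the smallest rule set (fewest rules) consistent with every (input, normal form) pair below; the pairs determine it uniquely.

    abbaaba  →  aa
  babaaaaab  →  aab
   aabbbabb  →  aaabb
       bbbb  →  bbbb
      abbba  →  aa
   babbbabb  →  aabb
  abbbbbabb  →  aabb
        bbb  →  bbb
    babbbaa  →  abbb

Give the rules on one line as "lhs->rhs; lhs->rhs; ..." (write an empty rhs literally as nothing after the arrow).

  | abbaaba => abbba => abba => aba => aa
  | babaaaaab => abaaaaab => abaaab => abab => aab
  | aabbbabb => aabbabb => aababb => aaabb
  | bbbb

ba->a; baa->b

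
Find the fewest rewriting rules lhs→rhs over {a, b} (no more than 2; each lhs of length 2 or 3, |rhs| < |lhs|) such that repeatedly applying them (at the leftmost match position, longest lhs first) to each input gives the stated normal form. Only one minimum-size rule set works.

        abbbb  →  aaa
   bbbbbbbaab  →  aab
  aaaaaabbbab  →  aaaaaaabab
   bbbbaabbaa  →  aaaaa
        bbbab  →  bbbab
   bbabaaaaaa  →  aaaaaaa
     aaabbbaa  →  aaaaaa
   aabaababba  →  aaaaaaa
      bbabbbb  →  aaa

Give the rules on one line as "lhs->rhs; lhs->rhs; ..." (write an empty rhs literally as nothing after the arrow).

abb->aa; baa->aa

  | abbbb => aabb => aaa
  | bbbbbbbaab => bbbbbbaab => bbbbbaab => bbbbaab => bbbaab => bbaab => baab => aab
  | aaaaaabbbab => aaaaaaabab
  | bbbbaabbaa => bbbaabbaa => bbaabbaa => baabbaa => aabbaa => aaaaa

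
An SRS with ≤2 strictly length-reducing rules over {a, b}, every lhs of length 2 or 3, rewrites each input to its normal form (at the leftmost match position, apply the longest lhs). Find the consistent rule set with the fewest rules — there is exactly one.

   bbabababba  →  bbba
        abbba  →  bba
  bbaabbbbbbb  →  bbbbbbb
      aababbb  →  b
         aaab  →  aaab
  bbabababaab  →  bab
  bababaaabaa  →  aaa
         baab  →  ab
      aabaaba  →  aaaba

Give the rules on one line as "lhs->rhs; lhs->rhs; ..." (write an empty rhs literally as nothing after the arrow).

abb->b; baa->a

  | bbabababba => bbababba => bbabba => bbba
  | abbba => bba
  | bbaabbbbbbb => babbbbbbb => bbbbbbb
  | aababbb => aabbb => abb => b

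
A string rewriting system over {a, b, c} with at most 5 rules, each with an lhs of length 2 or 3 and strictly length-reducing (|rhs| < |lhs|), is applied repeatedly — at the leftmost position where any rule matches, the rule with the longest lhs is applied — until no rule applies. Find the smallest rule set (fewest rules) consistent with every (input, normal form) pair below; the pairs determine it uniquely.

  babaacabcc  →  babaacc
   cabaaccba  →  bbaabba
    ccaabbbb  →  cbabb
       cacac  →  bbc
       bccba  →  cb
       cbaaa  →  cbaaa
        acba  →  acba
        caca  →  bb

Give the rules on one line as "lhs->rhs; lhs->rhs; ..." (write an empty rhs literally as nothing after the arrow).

  | babaacabcc => babaabbcc => babaabbb => babaacc
  | cabaaccba => bbaaccba => bbaabba
  | ccaabbbb => cbabbbb => cbaccb => cbabb
  | cacac => bcac => bbc

bbb->cc; bcc->bb; ca->b; ccb->bb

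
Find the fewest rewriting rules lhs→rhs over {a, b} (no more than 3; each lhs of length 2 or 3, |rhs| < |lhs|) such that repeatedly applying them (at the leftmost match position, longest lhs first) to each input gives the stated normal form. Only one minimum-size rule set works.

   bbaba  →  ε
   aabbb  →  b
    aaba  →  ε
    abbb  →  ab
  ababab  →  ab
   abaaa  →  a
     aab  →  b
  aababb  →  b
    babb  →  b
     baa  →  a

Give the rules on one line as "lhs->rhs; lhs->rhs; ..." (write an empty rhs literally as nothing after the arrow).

  | bbaba => baba => ba => ε
  | aabbb => bbb => bb => b
  | aaba => ba => ε
  | abbb => abb => ab

aa->; ba->; bb->b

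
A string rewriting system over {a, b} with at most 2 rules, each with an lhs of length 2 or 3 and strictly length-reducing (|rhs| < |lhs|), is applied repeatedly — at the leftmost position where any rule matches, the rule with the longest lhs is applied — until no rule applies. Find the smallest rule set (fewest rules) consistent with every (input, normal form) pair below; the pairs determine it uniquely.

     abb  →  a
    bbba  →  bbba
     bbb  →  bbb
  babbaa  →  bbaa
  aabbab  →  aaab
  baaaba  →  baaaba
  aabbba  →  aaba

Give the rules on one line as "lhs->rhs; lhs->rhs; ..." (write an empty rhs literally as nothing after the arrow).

  | abb => a
  | bbba
  | bbb
  | babbaa => bbaa

abb->a; bab->b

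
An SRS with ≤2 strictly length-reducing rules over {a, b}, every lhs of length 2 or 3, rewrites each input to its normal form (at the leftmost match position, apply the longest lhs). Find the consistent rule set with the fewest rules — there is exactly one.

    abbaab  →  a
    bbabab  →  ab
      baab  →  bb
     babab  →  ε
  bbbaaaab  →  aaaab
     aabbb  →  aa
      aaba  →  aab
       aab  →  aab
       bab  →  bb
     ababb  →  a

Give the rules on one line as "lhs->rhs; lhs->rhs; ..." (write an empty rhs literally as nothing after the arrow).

ba->b; bbb->

  | abbaab => abbab => abbb => a
  | bbabab => bbbab => ab
  | baab => bab => bb
  | babab => bbab => bbb => ε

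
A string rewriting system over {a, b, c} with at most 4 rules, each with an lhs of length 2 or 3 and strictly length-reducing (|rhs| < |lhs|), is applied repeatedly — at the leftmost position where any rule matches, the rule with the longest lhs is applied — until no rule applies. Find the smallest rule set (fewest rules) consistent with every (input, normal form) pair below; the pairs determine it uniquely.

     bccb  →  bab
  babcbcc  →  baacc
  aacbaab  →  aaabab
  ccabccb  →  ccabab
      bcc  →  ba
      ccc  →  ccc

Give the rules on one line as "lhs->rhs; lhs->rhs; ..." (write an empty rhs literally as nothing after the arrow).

bcb->a; bcc->ba; cba->ab

  | bccb => bab
  | babcbcc => baacc
  | aacbaab => aaabab
  | ccabccb => ccabab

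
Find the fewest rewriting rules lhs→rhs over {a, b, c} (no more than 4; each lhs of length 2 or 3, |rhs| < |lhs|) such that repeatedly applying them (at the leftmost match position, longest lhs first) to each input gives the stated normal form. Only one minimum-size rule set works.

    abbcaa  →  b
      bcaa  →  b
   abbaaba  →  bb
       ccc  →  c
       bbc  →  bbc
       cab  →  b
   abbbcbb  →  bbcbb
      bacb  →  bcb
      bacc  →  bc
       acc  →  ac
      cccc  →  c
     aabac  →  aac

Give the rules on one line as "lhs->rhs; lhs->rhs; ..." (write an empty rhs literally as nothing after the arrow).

  | abbcaa => bcaa => ba => b
  | bcaa => ba => b
  | abbaaba => baaba => baba => bba => bb
  | ccc => cc => c

ab->; ba->b; ca->; cc->c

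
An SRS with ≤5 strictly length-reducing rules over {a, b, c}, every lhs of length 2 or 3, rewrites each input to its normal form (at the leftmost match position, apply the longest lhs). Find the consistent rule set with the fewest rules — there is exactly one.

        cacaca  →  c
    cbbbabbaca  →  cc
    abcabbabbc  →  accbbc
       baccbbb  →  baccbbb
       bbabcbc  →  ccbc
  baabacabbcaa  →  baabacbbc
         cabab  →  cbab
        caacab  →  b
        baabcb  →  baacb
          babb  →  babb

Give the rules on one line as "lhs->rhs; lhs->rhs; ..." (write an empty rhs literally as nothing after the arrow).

  | cacaca => ccaca => ca => c
  | cbbbabbaca => cbcbbaca => ccbbaca => cccca => cc
  | abcabbabbc => abcbbabbc => acbbabbc => accbbc
  | baccbbb

bba->c; bcb->cb; ca->c; cca->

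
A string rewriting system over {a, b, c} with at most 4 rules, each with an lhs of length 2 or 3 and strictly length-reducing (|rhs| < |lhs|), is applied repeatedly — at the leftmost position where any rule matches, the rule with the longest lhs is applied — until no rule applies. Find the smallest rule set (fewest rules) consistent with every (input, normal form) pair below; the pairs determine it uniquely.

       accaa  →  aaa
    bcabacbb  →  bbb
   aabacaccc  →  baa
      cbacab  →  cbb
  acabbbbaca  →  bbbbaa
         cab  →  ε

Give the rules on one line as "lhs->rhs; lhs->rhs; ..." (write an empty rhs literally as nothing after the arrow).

  | accaa => acaa => aaa
  | bcabacbb => bacbb => babb => bbb
  | aabacaccc => abacaccc => bacaccc => baaccc => baacc => baac => baa
  | cbacab => cbaab => cbab => cbb

ab->b; ac->a; cab->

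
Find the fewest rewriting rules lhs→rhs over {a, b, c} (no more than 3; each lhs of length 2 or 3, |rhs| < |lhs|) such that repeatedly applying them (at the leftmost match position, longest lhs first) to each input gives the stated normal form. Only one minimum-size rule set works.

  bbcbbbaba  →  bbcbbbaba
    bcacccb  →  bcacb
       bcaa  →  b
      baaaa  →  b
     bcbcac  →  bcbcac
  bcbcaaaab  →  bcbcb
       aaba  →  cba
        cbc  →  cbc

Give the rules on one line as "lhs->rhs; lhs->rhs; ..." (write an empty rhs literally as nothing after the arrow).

  | bbcbbbaba
  | bcacccb => bcacb
  | bcaa => bcc => b
  | baaaa => bcaa => bcc => b

aa->c; cc->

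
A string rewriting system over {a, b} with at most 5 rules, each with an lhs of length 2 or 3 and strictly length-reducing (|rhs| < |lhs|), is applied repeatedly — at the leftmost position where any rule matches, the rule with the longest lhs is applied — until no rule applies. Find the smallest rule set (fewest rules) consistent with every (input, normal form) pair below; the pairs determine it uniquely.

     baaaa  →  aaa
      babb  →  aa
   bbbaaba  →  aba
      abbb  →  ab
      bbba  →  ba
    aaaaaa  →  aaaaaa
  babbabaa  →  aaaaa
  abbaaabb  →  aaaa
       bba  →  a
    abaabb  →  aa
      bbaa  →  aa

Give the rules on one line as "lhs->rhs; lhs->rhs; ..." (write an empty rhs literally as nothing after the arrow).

aab->aa; baa->a; bab->aa; bb->

  | baaaa => aaa
  | babb => aab => aa
  | bbbaaba => baaba => aba
  | abbb => ab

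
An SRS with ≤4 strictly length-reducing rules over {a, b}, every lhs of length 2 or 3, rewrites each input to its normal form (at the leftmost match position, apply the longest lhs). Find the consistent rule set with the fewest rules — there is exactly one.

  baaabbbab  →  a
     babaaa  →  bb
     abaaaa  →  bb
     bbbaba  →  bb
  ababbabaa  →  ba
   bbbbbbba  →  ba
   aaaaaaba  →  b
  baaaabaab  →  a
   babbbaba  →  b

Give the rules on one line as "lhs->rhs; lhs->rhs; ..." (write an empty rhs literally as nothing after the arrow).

aa->b; bab->a; bba->aa

  | baaabbbab => bbabbbab => aabbbab => bbbbab => bbaab => aaab => bab => a
  | babaaa => aaaa => baa => bb
  | abaaaa => abbaa => aaaa => baa => bb
  | bbbaba => baaba => bbba => baa => bb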